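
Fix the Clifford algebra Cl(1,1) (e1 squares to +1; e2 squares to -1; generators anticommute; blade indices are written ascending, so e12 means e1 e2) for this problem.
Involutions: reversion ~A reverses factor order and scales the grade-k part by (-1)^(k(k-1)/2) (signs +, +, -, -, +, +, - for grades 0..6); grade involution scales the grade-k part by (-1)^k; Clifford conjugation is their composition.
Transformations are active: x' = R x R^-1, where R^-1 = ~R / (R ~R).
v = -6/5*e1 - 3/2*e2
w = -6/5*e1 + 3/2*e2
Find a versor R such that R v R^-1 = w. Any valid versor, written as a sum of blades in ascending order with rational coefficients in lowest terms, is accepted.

The midline construction: v and w both square to -81/100, so reflecting in their sum -12/5*e1 exchanges them.
Answer: -12/5*e1


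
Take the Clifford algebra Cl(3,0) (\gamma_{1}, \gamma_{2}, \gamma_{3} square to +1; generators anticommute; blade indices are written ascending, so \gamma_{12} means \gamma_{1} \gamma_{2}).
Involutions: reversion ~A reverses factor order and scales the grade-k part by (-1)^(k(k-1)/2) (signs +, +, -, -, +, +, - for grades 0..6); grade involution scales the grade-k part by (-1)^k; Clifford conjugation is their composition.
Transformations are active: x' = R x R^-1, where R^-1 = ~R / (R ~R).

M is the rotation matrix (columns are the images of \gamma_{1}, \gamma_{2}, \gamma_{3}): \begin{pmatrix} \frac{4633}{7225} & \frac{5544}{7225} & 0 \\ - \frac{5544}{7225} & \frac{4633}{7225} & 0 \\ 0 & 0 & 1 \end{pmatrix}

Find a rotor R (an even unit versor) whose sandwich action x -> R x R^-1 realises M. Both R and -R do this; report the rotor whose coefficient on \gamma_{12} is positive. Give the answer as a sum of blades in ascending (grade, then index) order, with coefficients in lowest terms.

Method: write R = a + b12*\gamma_{12} + b13*\gamma_{13} + b23*\gamma_{23} with a^2 + b12^2 + b13^2 + b23^2 = 1 (so R^-1 = ~R). Expanding the columns R e_j ~R gives tr M = 4a^2 - 1 and, from the antisymmetric part, M21 - M12 = -4a*b12, M13 - M31 = 4a*b13, M32 - M23 = -4a*b23.
Here tr M = \frac{16491}{7225}, so a^2 = (1 + tr M)/4 = \frac{5929}{7225} and a = ±\frac{77}{85}. Taking a = \frac{77}{85}: M21 - M12 = -\frac{11088}{7225}, M13 - M31 = 0, M32 - M23 = 0, giving b12 = \frac{36}{85}, b13 = 0, b23 = 0, i.e. R = \frac{77}{85} + \frac{36}{85} \gamma_{12}.
Its \gamma_{12} coefficient is already positive.
Answer: \frac{77}{85} + \frac{36}{85} \gamma_{12}. Key observation: the double cover Spin(3) -> SO(3) sends R and -R to the same matrix (trace \frac{16491}{7225} here), so the stated sign of the \gamma_{12} coefficient is what selects one sheet.


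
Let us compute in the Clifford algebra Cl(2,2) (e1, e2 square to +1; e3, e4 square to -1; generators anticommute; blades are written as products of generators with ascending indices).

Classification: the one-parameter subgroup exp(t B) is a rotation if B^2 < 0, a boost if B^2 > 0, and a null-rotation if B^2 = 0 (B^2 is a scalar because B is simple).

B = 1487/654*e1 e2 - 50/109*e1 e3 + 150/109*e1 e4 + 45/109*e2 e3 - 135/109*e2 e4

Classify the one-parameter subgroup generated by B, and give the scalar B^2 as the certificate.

B^2 term by term: the squares give (1487/654)^2*(e1 e2)^2 + (-50/109)^2*(e1 e3)^2 + (150/109)^2*(e1 e4)^2 + (45/109)^2*(e2 e3)^2 + (-135/109)^2*(e2 e4)^2 = 2211169/427716*(-1) + 2500/11881*(+1) + 22500/11881*(+1) + 2025/11881*(+1) + 18225/11881*(+1) = -49/36 (each basis 2-blade squares to minus the product of its generators' squares); cross terms between blades sharing an index anticommute and cancel; the commuting (index-disjoint) pairs give grade-4 terms 2*c*c'*(blade product), which cancel blade by blade — e1 e2 e3 e4: -13500/11881 + 13500/11881 = 0 — confirming B is simple. So B^2 = -49/36.
Answer: rotation, certificate B^2 = -49/36. Note: conjugating B changes its blade decomposition but never the scalar B^2 = -49/36, whose sign settles the classification.


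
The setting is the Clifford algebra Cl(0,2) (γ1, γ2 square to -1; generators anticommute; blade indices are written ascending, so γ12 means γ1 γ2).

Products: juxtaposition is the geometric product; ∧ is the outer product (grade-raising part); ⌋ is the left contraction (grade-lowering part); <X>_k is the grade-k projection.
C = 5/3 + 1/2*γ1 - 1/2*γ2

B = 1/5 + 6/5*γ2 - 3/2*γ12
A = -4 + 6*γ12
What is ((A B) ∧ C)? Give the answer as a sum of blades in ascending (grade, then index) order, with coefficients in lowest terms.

step 1: 41/5 - 36/5*γ1 - 24/5*γ2 + 36/5*γ12
step 2: 41/3 - 79/10*γ1 - 121/10*γ2 + 18*γ12
Answer: 41/3 - 79/10*γ1 - 121/10*γ2 + 18*γ12


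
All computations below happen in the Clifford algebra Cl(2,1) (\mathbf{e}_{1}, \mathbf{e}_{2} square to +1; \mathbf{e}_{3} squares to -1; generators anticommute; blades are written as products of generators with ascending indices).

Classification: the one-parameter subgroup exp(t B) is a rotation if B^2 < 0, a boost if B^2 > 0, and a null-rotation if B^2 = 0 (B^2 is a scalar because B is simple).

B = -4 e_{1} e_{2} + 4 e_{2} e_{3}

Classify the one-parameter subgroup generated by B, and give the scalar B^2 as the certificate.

B^2 term by term: the squares give (-4)^2*(e_{1} e_{2})^2 + (4)^2*(e_{2} e_{3})^2 = 16*(-1) + 16*(+1) = 0 (each basis 2-blade squares to minus the product of its generators' squares); cross terms between blades sharing an index anticommute and cancel. So B^2 = 0.
Answer: null-rotation, certificate B^2 = 0. No conjugation can change B^2 = 0; the sign gives the class.


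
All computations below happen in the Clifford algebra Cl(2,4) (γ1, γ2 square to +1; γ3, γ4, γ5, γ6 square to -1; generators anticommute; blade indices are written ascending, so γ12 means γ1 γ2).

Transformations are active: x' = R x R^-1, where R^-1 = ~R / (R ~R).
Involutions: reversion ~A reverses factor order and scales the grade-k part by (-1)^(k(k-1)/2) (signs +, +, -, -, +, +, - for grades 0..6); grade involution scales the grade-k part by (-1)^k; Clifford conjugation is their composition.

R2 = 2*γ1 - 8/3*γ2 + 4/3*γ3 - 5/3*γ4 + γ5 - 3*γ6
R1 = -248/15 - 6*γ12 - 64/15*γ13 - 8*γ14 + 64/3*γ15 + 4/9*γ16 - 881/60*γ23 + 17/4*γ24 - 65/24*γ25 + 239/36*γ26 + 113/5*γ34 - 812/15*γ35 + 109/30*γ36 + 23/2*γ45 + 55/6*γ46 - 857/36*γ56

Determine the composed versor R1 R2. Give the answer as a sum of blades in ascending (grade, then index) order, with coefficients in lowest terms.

Distribute over the terms of R2 (each basis-blade product reordered to ascending indices, repeated generators contracted through their squares):
R1 (2*γ1) = -496/15*γ1 + 12*γ2 + 128/15*γ3 + 16*γ4 - 128/3*γ5 - 8/9*γ6 - 881/30*γ123 + 17/2*γ124 - 65/12*γ125 + 239/18*γ126 + 226/5*γ134 - 1624/15*γ135 + 109/15*γ136 + 23*γ145 + 55/3*γ146 - 857/18*γ156
R1 (-8/3*γ2) = 16*γ1 + 1984/45*γ2 - 1762/45*γ3 + 34/3*γ4 - 65/9*γ5 + 478/27*γ6 - 512/45*γ123 - 64/3*γ124 + 512/9*γ125 + 32/27*γ126 - 904/15*γ234 + 6496/45*γ235 - 436/45*γ236 - 92/3*γ245 - 220/9*γ246 + 1714/27*γ256
R1 (4/3*γ3) = 256/45*γ1 + 881/45*γ2 - 992/45*γ3 + 452/15*γ4 - 3248/45*γ5 + 218/45*γ6 - 8*γ123 + 32/3*γ134 - 256/9*γ135 - 16/27*γ136 - 17/3*γ234 + 65/18*γ235 - 239/27*γ236 + 46/3*γ345 + 110/9*γ346 - 857/27*γ356
R1 (-5/3*γ4) = -40/3*γ1 + 85/12*γ2 + 113/3*γ3 + 248/9*γ4 - 115/6*γ5 - 275/18*γ6 + 10*γ124 + 64/9*γ134 + 320/9*γ145 + 20/27*γ146 + 881/36*γ234 - 325/72*γ245 + 1195/108*γ246 - 812/9*γ345 + 109/18*γ346 + 4285/108*γ456
R1 (γ5) = -64/3*γ1 + 65/24*γ2 + 812/15*γ3 - 23/2*γ4 - 248/15*γ5 - 857/36*γ6 - 6*γ125 - 64/15*γ135 - 8*γ145 - 4/9*γ156 - 881/60*γ235 + 17/4*γ245 - 239/36*γ256 + 113/5*γ345 - 109/30*γ356 - 55/6*γ456
R1 (-3*γ6) = 4/3*γ1 + 239/12*γ2 + 109/10*γ3 + 55/2*γ4 - 857/12*γ5 + 248/5*γ6 + 18*γ126 + 64/5*γ136 + 24*γ146 - 64*γ156 + 881/20*γ236 - 51/4*γ246 + 65/8*γ256 - 339/5*γ346 + 812/5*γ356 - 69/2*γ456
Summing the partial products and collecting blades:
Answer: -2012/45*γ1 + 843/8*γ2 + 1501/30*γ3 + 4546/45*γ4 - 13751/60*γ5 + 3475/108*γ6 - 4387/90*γ123 - 17/6*γ124 + 1637/36*γ125 + 1753/54*γ126 + 2834/45*γ134 - 6344/45*γ135 + 2629/135*γ136 + 455/9*γ145 + 1163/27*γ146 - 2017/18*γ156 - 7463/180*γ234 + 7997/60*γ235 + 2755/108*γ236 - 2227/72*γ245 - 1411/54*γ246 + 14033/216*γ256 - 2353/45*γ345 - 4457/90*γ346 + 34297/270*γ356 - 431/108*γ456


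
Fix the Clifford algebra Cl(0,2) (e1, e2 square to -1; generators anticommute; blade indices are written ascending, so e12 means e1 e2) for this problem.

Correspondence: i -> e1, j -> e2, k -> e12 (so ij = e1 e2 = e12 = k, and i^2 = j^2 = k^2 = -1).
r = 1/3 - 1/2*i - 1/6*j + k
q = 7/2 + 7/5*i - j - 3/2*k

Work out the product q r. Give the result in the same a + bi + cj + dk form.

In blades: q = 7/2 + 7/5*e1 - e2 - 3/2*e12, r = 1/3 - 1/2*e1 - 1/6*e2 + e12.
Distribute q over r term by term (generator squares from the signature, products reordered to ascending indices): (7/2)*r = 7/6 - 7/4*e1 - 7/12*e2 + 7/2*e12; (7/5*e1)*r = 7/10 + 7/15*e1 - 7/5*e2 - 7/30*e12; (-e2)*r = -1/6 - e1 - 1/3*e2 - 1/2*e12; (-3/2*e12)*r = 3/2 - 1/4*e1 + 3/4*e2 - 1/2*e12.
Sum: 16/5 - 38/15*e1 - 47/30*e2 + 34/15*e12; translating back through the correspondence:
Answer: 16/5 - 38/15*i - 47/30*j + 34/15*k


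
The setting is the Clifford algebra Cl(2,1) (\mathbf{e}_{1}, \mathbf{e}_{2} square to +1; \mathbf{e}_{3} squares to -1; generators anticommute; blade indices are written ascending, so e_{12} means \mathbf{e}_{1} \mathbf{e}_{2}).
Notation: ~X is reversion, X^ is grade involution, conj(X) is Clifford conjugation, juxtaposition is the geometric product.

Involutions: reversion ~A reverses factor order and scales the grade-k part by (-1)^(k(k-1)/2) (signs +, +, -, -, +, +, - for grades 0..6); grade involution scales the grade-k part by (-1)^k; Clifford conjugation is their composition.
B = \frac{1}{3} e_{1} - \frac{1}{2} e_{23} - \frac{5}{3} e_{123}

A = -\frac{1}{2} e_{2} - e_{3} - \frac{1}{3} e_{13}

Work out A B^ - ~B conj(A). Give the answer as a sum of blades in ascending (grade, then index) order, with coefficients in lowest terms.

first term: \frac{19}{18} e_{2} + \frac{5}{36} e_{3} + \frac{5}{3} e_{12} + \frac{1}{2} e_{13}
second term: -\frac{19}{18} e_{2} - \frac{5}{36} e_{3} - \frac{5}{3} e_{12} - \frac{1}{2} e_{13}
Answer: \frac{19}{9} e_{2} + \frac{5}{18} e_{3} + \frac{10}{3} e_{12} + e_{13}


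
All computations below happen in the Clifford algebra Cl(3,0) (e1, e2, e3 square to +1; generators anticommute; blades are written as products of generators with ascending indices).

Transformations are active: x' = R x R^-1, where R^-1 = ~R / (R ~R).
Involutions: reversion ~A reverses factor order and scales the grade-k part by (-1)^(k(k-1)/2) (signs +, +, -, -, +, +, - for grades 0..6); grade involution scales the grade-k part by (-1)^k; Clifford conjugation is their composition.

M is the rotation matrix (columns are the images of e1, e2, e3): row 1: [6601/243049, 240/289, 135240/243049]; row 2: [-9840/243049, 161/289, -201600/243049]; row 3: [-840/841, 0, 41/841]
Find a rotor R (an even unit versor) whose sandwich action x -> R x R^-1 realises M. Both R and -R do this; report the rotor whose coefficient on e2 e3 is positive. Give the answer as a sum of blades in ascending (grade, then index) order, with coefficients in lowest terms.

Method: write R = a + b12*e1 e2 + b13*e1 e3 + b23*e2 e3 with a^2 + b12^2 + b13^2 + b23^2 = 1 (so R^-1 = ~R). Expanding the columns R e_j ~R gives tr M = 4a^2 - 1 and, from the antisymmetric part, M21 - M12 = -4a*b12, M13 - M31 = 4a*b13, M32 - M23 = -4a*b23.
Here tr M = 153851/243049, so a^2 = (1 + tr M)/4 = 99225/243049 and a = ±315/493. Taking a = 315/493: M21 - M12 = -211680/243049, M13 - M31 = 378000/243049, M32 - M23 = 201600/243049, giving b12 = 168/493, b13 = 300/493, b23 = -160/493, i.e. R = 315/493 + 168/493*e1 e2 + 300/493*e1 e3 - 160/493*e2 e3.
Its e2 e3 coefficient is negative, so report the other preimage -R.
Answer: -315/493 - 168/493*e1 e2 - 300/493*e1 e3 + 160/493*e2 e3. Uniqueness: Spin(3) -> SO(3) maps R and -R to the same rotation of trace 153851/243049; fixing the sign of the e2 e3 coefficient removes the ambiguity.


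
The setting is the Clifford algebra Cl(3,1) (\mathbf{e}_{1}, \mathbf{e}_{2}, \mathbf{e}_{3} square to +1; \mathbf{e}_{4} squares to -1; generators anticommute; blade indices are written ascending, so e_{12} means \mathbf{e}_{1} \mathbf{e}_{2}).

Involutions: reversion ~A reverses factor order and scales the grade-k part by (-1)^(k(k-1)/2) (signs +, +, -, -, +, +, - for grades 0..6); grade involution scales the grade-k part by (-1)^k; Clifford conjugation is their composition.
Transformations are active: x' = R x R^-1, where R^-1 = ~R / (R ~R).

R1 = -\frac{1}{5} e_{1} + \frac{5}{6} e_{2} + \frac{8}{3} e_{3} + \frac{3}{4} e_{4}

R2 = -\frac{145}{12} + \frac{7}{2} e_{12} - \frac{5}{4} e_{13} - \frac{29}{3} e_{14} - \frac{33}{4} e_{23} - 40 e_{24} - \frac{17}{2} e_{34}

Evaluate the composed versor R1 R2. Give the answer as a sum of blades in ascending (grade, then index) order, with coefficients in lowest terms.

Distribute over the terms of R1 (each basis-blade product reordered to ascending indices, repeated generators contracted through their squares):
(-\frac{1}{5} e_{1}) R2 = \frac{29}{12} e_{1} - \frac{7}{10} e_{2} + \frac{1}{4} e_{3} + \frac{29}{15} e_{4} + \frac{33}{20} e_{123} + 8 e_{124} + \frac{17}{10} e_{134}
(\frac{5}{6} e_{2}) R2 = -\frac{35}{12} e_{1} - \frac{725}{72} e_{2} - \frac{55}{8} e_{3} - \frac{100}{3} e_{4} + \frac{25}{24} e_{123} + \frac{145}{18} e_{124} - \frac{85}{12} e_{234}
(\frac{8}{3} e_{3}) R2 = \frac{10}{3} e_{1} + 22 e_{2} - \frac{290}{9} e_{3} - \frac{68}{3} e_{4} + \frac{28}{3} e_{123} + \frac{232}{9} e_{134} + \frac{320}{3} e_{234}
(\frac{3}{4} e_{4}) R2 = -\frac{29}{4} e_{1} - 30 e_{2} - \frac{51}{8} e_{3} - \frac{145}{16} e_{4} + \frac{21}{8} e_{124} - \frac{15}{16} e_{134} - \frac{99}{16} e_{234}
Summing the partial products and collecting blades:
Answer: -\frac{53}{12} e_{1} - \frac{6757}{360} e_{2} - \frac{407}{9} e_{3} - \frac{15151}{240} e_{4} + \frac{481}{40} e_{123} + \frac{1345}{72} e_{124} + \frac{19109}{720} e_{134} + \frac{4483}{48} e_{234}


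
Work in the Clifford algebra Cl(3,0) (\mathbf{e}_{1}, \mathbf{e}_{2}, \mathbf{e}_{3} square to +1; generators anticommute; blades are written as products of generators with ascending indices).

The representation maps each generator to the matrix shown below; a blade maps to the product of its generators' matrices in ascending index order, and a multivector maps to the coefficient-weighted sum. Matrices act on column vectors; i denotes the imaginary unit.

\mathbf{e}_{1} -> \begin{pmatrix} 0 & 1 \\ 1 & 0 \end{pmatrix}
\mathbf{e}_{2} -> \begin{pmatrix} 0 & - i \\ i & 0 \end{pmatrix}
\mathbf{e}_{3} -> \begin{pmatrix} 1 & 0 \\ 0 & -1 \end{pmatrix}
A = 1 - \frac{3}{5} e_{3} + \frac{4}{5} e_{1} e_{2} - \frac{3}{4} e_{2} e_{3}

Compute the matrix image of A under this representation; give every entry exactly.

Bivector images (products of the table entries): rho(e_{1} e_{2}) = rho(\mathbf{e}_{1})rho(\mathbf{e}_{2}) = \begin{pmatrix} i & 0 \\ 0 & - i \end{pmatrix}; rho(e_{2} e_{3}) = rho(\mathbf{e}_{2})rho(\mathbf{e}_{3}) = \begin{pmatrix} 0 & i \\ i & 0 \end{pmatrix}.
M = (1)*1 + (-\frac{3}{5})*rho(e_{3}) + (\frac{4}{5})*rho(e_{1} e_{2}) + (-\frac{3}{4})*rho(e_{2} e_{3}), summed entrywise (1 is the identity matrix):
Answer: \begin{pmatrix} \frac{2}{5} + \frac{4 i}{5} & - \frac{3 i}{4} \\ - \frac{3 i}{4} & \frac{8}{5} - \frac{4 i}{5} \end{pmatrix}


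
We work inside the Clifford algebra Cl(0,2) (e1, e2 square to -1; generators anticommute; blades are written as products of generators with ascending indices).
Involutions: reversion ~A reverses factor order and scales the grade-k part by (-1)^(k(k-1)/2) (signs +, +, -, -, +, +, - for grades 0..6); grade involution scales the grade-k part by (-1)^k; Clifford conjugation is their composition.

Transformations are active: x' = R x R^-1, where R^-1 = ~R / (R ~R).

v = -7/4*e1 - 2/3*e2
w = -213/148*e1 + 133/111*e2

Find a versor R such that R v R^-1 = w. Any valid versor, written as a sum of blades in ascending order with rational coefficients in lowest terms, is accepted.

Equal squares first: v^2 = w^2 = -505/144. Then v + w = -118/37*e1 + 59/111*e2 is a versor taking v to w, provided it is invertible.
Answer: -118/37*e1 + 59/111*e2


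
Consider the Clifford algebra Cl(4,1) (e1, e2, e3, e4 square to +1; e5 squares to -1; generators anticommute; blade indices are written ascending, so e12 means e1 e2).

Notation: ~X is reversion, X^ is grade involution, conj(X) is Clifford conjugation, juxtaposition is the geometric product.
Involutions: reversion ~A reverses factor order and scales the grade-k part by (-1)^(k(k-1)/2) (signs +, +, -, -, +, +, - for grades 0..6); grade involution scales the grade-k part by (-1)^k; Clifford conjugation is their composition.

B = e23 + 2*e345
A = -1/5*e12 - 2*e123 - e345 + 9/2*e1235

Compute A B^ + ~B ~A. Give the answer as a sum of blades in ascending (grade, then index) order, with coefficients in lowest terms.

first term: 2 + 2*e1 - 1/5*e13 - 9/2*e15 + 9*e124 + e245 + 4*e1245 + 2/5*e12345
second term: -2 + 2*e1 + 1/5*e13 + 9/2*e15 + 9*e124 - e245 - 4*e1245 - 2/5*e12345
Answer: 4*e1 + 18*e124


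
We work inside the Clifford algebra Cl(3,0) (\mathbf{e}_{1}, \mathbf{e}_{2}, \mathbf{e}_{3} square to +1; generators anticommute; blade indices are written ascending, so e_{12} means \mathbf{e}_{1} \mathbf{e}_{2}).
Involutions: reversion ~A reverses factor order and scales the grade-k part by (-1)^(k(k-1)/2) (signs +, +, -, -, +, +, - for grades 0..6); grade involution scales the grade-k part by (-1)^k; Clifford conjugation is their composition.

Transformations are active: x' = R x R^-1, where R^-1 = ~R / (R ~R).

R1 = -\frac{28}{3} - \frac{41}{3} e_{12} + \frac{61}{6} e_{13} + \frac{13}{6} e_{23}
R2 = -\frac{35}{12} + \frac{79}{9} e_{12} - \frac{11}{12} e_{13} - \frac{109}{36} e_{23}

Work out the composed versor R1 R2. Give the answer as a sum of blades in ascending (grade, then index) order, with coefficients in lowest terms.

Distribute over the terms of R1 (each basis-blade product reordered to ascending indices, repeated generators contracted through their squares):
(-\frac{28}{3}) R2 = \frac{245}{9} - \frac{2212}{27} e_{12} + \frac{77}{9} e_{13} + \frac{763}{27} e_{23}
(-\frac{41}{3} e_{12}) R2 = \frac{3239}{27} + \frac{1435}{36} e_{12} + \frac{4469}{108} e_{13} - \frac{451}{36} e_{23}
(\frac{61}{6} e_{13}) R2 = \frac{671}{72} + \frac{6649}{216} e_{12} - \frac{2135}{72} e_{13} + \frac{4819}{54} e_{23}
(\frac{13}{6} e_{23}) R2 = \frac{1417}{216} - \frac{143}{72} e_{12} - \frac{1027}{54} e_{13} - \frac{455}{72} e_{23}
Summing the partial products and collecting blades:
Answer: \frac{17611}{108} - \frac{1433}{108} e_{12} + \frac{91}{72} e_{13} + \frac{7103}{72} e_{23}


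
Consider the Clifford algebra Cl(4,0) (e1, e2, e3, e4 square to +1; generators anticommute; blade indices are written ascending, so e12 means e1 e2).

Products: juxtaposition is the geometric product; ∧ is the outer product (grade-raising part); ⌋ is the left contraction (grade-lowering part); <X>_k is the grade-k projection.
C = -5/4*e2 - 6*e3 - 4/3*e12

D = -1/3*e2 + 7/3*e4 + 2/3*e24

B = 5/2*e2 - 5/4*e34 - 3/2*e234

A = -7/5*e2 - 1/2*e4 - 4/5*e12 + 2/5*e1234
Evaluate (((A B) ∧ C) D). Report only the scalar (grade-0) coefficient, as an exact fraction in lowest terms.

step 1: -7/2 - 7/5*e1 - 5/8*e3 + 1/2*e12 + 3/4*e23 + 5/4*e24 + 21/10*e34 + 11/5*e134 + 7/4*e234 + e1234
step 2: 35/8*e2 + 21*e3 + 77/12*e12 + 42/5*e13 - 25/32*e23 - 13/6*e123 + 39/8*e234 - 111/20*e1234
step 3: -35/24 - 77/36*e1 + 287/96*e3 + 35/12*e4 - 199/45*e13 + 77/18*e14 + 147/8*e23 + 245/24*e24 + 2299/48*e34 - 203/20*e123 + 539/36*e124 + 4121/180*e134 - 1519/96*e234 - 959/90*e1234
Answer: -35/24


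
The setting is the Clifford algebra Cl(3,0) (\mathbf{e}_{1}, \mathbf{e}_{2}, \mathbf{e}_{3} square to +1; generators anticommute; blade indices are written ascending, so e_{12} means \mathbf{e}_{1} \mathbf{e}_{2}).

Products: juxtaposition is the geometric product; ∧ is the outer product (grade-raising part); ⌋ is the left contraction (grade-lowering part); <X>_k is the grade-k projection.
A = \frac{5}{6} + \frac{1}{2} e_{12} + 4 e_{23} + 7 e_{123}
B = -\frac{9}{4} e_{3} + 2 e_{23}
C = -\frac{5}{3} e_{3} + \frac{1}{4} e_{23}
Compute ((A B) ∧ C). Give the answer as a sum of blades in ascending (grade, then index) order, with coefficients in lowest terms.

step 1: -8 - 14 e_{1} - 9 e_{2} - \frac{15}{8} e_{3} - \frac{63}{4} e_{12} + e_{13} + \frac{5}{3} e_{23} - \frac{9}{8} e_{123}
step 2: \frac{40}{3} e_{3} + \frac{70}{3} e_{13} + 13 e_{23} + \frac{91}{4} e_{123}
Answer: \frac{40}{3} e_{3} + \frac{70}{3} e_{13} + 13 e_{23} + \frac{91}{4} e_{123}


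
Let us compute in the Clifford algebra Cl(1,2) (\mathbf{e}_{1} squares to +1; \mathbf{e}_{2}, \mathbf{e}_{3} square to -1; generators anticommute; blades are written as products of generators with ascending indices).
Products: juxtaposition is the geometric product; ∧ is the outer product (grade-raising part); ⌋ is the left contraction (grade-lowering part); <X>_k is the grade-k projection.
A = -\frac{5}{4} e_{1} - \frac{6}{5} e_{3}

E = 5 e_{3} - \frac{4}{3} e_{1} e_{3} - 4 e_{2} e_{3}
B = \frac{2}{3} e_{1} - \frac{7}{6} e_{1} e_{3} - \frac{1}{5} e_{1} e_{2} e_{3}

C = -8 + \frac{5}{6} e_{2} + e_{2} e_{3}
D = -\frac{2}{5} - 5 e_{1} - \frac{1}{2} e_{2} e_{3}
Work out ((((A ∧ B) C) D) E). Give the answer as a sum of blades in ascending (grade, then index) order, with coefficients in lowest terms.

step 1: \frac{4}{5} e_{1} e_{3}
step 2: \frac{4}{5} e_{1} e_{2} - \frac{32}{5} e_{1} e_{3} - \frac{2}{3} e_{1} e_{2} e_{3}
step 3: -\frac{1}{3} e_{1} + 4 e_{2} - 32 e_{3} + \frac{72}{25} e_{1} e_{2} + \frac{74}{25} e_{1} e_{3} + \frac{10}{3} e_{2} e_{3} + \frac{4}{15} e_{1} e_{2} e_{3}
step 4: \frac{12704}{75} + \frac{434}{15} e_{1} + \frac{5026}{45} e_{2} + \frac{148}{9} e_{3} - \frac{1964}{225} e_{1} e_{2} + \frac{739}{75} e_{1} e_{3} + \frac{596}{25} e_{2} e_{3} + \frac{316}{15} e_{1} e_{2} e_{3}
Answer: \frac{12704}{75} + \frac{434}{15} e_{1} + \frac{5026}{45} e_{2} + \frac{148}{9} e_{3} - \frac{1964}{225} e_{1} e_{2} + \frac{739}{75} e_{1} e_{3} + \frac{596}{25} e_{2} e_{3} + \frac{316}{15} e_{1} e_{2} e_{3}


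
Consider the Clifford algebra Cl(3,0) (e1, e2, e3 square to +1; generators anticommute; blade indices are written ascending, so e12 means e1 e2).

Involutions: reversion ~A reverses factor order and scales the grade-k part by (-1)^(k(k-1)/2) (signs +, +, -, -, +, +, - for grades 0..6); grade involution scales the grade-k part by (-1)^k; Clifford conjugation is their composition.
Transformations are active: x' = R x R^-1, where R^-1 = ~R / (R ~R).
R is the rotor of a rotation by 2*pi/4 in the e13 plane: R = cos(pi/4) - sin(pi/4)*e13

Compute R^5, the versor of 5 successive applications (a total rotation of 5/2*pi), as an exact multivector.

Half-angle bookkeeping: 5 applications in e13 add up to rotor phase 5*pi/4 = 5*pi/4, so R^5 = cos(5*pi/4) - sin(5*pi/4)*e13.
cos(5*pi/4) = -sqrt(2)/2 and sin(5*pi/4) = -sqrt(2)/2, so R^5 = -sqrt(2)/2 + sqrt(2)/2*e13. The net rotation is 1/2*pi (after discarding 1 full turn, each of which contributes a factor -1 to the rotor); the rotor keeps the half-angle phase exactly.
Answer: -sqrt(2)/2 + sqrt(2)/2*e13


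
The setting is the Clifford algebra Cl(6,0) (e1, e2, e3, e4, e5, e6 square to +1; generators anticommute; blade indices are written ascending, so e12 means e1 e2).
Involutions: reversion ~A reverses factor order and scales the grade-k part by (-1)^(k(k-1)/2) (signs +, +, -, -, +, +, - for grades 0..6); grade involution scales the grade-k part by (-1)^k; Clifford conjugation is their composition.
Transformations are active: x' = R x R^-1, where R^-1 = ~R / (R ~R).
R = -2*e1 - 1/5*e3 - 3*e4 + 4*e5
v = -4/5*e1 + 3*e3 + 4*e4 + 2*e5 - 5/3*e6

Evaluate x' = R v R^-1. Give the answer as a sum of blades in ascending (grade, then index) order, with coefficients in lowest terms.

~R = -2*e1 - 1/5*e3 - 3*e4 + 4*e5, and R ~R = 726/25, so R^-1 = ~R / (726/25).
R v = -3 - 154/25*e13 - 52/5*e14 - 4/5*e15 + 10/3*e16 + 41/5*e34 - 62/5*e35 + 1/3*e36 - 22*e45 + 5*e46 - 20/3*e56
Answer: 734/605*e1 - 358/121*e3 - 409/121*e4 - 342/121*e5 + 5/3*e6


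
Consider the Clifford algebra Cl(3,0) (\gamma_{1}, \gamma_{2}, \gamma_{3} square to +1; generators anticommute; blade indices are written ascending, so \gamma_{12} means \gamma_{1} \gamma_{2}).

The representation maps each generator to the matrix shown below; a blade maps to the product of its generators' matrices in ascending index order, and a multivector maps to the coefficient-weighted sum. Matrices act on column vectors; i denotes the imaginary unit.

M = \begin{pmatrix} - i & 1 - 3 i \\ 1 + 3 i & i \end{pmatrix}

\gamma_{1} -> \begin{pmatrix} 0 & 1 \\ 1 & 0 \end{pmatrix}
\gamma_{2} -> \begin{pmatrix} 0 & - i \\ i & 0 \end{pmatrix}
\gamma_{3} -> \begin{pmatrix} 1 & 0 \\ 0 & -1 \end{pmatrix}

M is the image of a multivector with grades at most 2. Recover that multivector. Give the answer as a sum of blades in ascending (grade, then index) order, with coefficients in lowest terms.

Method: 1, rho(\gamma_{1}), rho(\gamma_{2}), rho(\gamma_{3}) form a trace-orthogonal basis of the 2x2 complex matrices (tr(X Y) = 2 if X = Y, else 0), so M = m0*1 + m1*rho(\gamma_{1}) + m2*rho(\gamma_{2}) + m3*rho(\gamma_{3}) with m0 = tr(M)/2 = 0, m1 = tr(M rho(\gamma_{1}))/2 = 1, m2 = tr(M rho(\gamma_{2}))/2 = 3, m3 = tr(M rho(\gamma_{3}))/2 = - i.
Multiplying table entries, the bivector images are rho(\gamma_{12}) = i*rho(\gamma_{3}), rho(\gamma_{13}) = -i*rho(\gamma_{2}), rho(\gamma_{23}) = i*rho(\gamma_{1}); with real blade coefficients the real parts of m0..m3 are the coefficients of 1, \gamma_{1}, \gamma_{2}, \gamma_{3} and the imaginary parts give the bivectors (\gamma_{23}: Im m1, \gamma_{13}: -Im m2, \gamma_{12}: Im m3).
Answer: \gamma_{1} + 3 \gamma_{2} - \gamma_{12}


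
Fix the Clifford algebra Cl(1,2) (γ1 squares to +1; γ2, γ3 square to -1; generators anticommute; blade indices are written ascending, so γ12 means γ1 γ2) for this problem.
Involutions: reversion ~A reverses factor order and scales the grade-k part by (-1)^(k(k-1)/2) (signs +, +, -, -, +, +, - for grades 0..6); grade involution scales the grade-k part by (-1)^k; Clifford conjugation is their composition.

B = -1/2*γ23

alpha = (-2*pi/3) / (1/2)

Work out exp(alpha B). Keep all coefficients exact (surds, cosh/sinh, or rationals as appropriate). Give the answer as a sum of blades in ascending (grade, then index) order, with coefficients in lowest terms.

B^2 = (-1/2)^2*(γ23)^2 = 1/4*(-1) = -1/4 (a basis 2-blade squares to minus the product of its generators' squares).
B^2 = -1/4 — since the square is negative, the closed form is circular: l = 1/2, alpha*l = -2*pi/3, so exp(alpha B) = cos(-2*pi/3) + (sin(-2*pi/3)/(1/2))*B = -1/2 + (-sqrt(3))*B.
Answer: -1/2 + sqrt(3)/2*γ23


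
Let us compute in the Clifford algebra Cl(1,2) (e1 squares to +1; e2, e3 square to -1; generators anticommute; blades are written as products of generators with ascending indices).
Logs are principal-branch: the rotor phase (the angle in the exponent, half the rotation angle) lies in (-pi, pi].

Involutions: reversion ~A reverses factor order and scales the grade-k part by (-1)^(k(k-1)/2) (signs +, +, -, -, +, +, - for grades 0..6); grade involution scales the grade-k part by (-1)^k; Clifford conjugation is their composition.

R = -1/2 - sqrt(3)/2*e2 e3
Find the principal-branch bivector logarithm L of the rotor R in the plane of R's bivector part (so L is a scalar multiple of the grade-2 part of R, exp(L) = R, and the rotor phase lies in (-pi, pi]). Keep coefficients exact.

The scalar part of R is -1/2, and that scalar determines the rotor phase on the principal branch; recovering the unit plane as bivector-part over sine of the phase gives L = phase * plane.
Concretely: cos(phase) = -1/2 gives phase = ±2*pi/3, and since phase/sin(phase) is even the sign is immaterial: L = (phase/sin(phase)) * <R>_2 = (4*sqrt(3)*pi/9) * <R>_2.
Answer: -2*pi/3*e2 e3


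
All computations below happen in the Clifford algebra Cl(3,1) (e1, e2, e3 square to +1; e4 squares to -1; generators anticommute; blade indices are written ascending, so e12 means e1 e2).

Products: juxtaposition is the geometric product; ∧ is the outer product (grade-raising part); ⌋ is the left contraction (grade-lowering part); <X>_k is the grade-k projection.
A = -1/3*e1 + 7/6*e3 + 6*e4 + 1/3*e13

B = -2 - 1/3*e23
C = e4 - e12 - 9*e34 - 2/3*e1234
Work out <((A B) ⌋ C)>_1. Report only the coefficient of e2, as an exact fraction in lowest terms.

step 1: 2/3*e1 + 7/18*e2 - 7/3*e3 - 12*e4 + 1/9*e12 - 2/3*e13 + 1/9*e123 - 2*e234
step 2: 109/9 - 17/18*e1 - 2/3*e2 + 108*e3 + 569/27*e4 + 4/9*e24 + 2/27*e34 + 8*e123 + 14/9*e124 + 7/27*e134 - 4/9*e234
step 3: -17/18*e1 - 2/3*e2 + 108*e3 + 569/27*e4
Answer: -2/3


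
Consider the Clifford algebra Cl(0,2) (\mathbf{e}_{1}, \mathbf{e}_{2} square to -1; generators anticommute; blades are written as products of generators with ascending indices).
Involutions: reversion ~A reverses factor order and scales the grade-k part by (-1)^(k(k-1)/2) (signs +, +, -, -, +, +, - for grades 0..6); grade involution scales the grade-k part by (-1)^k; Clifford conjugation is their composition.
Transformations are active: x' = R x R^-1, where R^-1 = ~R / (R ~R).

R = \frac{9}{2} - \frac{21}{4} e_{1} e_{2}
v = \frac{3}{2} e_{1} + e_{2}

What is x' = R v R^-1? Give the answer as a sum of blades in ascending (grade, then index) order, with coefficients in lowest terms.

~R = \frac{9}{2} + \frac{21}{4} e_{1} e_{2}, and R ~R = \frac{765}{16}, so R^-1 = ~R / (\frac{765}{16}).
R v = 12 e_{1} - \frac{27}{8} e_{2}
Answer: \frac{129}{170} e_{1} - \frac{139}{85} e_{2}


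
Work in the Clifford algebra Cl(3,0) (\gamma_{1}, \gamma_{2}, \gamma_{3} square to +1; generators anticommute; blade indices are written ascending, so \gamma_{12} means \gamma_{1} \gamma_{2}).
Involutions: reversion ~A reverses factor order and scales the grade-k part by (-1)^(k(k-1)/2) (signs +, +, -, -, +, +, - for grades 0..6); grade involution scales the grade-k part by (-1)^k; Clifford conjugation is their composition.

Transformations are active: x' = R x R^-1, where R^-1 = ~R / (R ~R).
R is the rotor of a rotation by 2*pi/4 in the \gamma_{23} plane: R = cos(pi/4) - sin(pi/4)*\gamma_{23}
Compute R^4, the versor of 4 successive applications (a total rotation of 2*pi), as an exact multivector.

Because a rotor carries half the rotation angle, composing 4 copies of this \gamma_{23}-plane rotor multiplies the phase: 4*(pi/4) = \pi, hence R^4 = cos(\pi) - sin(\pi)*\gamma_{23}.
cos(\pi) = -1 and sin(\pi) = 0, so R^4 = -1. The total rotation 2*pi is 1 full turn, so every vector returns to itself, yet the rotor is -1, on the OTHER sheet of the double cover (an odd number of 2*pi turns).
Answer: -1


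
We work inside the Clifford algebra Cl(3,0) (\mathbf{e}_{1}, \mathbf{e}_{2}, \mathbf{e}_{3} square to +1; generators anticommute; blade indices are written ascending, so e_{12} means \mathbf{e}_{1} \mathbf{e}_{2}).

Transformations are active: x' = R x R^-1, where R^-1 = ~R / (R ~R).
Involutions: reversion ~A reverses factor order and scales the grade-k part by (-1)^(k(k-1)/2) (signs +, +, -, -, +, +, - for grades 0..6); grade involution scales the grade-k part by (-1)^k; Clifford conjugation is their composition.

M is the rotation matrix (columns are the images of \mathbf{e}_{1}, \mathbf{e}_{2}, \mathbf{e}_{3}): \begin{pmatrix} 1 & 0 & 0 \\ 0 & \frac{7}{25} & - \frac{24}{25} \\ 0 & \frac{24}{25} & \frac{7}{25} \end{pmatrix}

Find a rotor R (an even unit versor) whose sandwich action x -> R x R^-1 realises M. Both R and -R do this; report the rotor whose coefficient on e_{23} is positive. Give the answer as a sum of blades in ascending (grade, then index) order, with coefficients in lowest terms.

Method: write R = a + b12*e_{12} + b13*e_{13} + b23*e_{23} with a^2 + b12^2 + b13^2 + b23^2 = 1 (so R^-1 = ~R). Expanding the columns R e_j ~R gives tr M = 4a^2 - 1 and, from the antisymmetric part, M21 - M12 = -4a*b12, M13 - M31 = 4a*b13, M32 - M23 = -4a*b23.
Here tr M = \frac{39}{25}, so a^2 = (1 + tr M)/4 = \frac{16}{25} and a = ±\frac{4}{5}. Taking a = \frac{4}{5}: M21 - M12 = 0, M13 - M31 = 0, M32 - M23 = \frac{48}{25}, giving b12 = 0, b13 = 0, b23 = -\frac{3}{5}, i.e. R = \frac{4}{5} - \frac{3}{5} e_{23}.
Its e_{23} coefficient is negative, so report the other preimage -R.
Answer: -\frac{4}{5} + \frac{3}{5} e_{23}. Recall the cover is two-to-one: with M of trace \frac{39}{25}, both preimages act alike, and the stated e_{23} sign chooses the sheet.


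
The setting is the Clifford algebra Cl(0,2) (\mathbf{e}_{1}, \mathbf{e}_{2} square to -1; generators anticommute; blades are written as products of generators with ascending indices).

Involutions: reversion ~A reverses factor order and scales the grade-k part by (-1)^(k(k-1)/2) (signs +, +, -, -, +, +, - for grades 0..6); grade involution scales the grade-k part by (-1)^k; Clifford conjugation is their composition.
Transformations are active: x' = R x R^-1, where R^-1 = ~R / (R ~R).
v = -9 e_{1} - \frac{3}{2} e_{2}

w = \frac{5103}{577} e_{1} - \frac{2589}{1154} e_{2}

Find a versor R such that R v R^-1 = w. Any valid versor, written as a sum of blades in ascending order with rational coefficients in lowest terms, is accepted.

Reasoning: v^2 = w^2 = -\frac{333}{4} since conjugation preserves the quadratic form; R = v + w = -\frac{90}{577} e_{1} - \frac{2160}{577} e_{2} is then valid when invertible, keeping its own part and reversing (v - w)/2.
Answer: -\frac{90}{577} e_{1} - \frac{2160}{577} e_{2}


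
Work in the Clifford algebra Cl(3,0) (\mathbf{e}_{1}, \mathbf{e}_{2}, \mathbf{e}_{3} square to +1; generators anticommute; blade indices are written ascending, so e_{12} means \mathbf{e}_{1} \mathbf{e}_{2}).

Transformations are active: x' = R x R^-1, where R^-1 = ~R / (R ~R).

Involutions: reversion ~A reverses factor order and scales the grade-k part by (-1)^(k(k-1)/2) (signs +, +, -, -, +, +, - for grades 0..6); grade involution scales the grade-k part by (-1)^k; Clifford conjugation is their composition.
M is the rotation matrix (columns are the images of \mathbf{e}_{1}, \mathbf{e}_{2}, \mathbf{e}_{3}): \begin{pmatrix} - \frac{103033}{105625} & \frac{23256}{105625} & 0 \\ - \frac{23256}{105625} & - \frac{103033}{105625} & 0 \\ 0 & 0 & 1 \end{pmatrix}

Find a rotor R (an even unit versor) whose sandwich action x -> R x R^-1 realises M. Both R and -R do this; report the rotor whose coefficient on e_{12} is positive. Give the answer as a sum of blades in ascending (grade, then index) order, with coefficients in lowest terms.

Method: write R = a + b12*e_{12} + b13*e_{13} + b23*e_{23} with a^2 + b12^2 + b13^2 + b23^2 = 1 (so R^-1 = ~R). Expanding the columns R e_j ~R gives tr M = 4a^2 - 1 and, from the antisymmetric part, M21 - M12 = -4a*b12, M13 - M31 = 4a*b13, M32 - M23 = -4a*b23.
Here tr M = -\frac{100441}{105625}, so a^2 = (1 + tr M)/4 = \frac{1296}{105625} and a = ±\frac{36}{325}. Taking a = \frac{36}{325}: M21 - M12 = -\frac{46512}{105625}, M13 - M31 = 0, M32 - M23 = 0, giving b12 = \frac{323}{325}, b13 = 0, b23 = 0, i.e. R = \frac{36}{325} + \frac{323}{325} e_{12}.
Its e_{12} coefficient is already positive.
Answer: \frac{36}{325} + \frac{323}{325} e_{12}. Note: both R and -R realise this M (trace -\frac{100441}{105625}); the covering map identifies them, and the e_{12}-coefficient sign is the tie-breaker.


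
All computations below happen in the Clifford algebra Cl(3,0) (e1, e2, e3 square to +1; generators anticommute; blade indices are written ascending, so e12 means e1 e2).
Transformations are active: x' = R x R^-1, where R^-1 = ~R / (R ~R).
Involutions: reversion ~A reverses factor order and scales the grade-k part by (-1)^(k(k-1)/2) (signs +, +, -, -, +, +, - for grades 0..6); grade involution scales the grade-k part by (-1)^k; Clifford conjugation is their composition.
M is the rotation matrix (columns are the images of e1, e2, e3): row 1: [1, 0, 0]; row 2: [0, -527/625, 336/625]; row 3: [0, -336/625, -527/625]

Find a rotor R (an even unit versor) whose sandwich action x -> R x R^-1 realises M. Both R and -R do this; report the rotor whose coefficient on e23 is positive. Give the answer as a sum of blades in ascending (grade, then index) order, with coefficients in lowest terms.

Method: write R = a + b12*e12 + b13*e13 + b23*e23 with a^2 + b12^2 + b13^2 + b23^2 = 1 (so R^-1 = ~R). Expanding the columns R e_j ~R gives tr M = 4a^2 - 1 and, from the antisymmetric part, M21 - M12 = -4a*b12, M13 - M31 = 4a*b13, M32 - M23 = -4a*b23.
Here tr M = -429/625, so a^2 = (1 + tr M)/4 = 49/625 and a = ±7/25. Taking a = 7/25: M21 - M12 = 0, M13 - M31 = 0, M32 - M23 = -672/625, giving b12 = 0, b13 = 0, b23 = 24/25, i.e. R = 7/25 + 24/25*e23.
Its e23 coefficient is already positive.
Answer: 7/25 + 24/25*e23. Recall the cover is two-to-one: with M of trace -429/625, both preimages act alike, and the stated e23 sign chooses the sheet.


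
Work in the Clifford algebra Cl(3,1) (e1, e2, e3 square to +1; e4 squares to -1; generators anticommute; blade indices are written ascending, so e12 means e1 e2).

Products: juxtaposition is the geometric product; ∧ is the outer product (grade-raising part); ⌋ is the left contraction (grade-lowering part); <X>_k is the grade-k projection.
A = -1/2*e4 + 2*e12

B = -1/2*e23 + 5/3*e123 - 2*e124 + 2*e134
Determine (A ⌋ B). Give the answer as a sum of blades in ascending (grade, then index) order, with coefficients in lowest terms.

step 1: -10/3*e3 + 4*e4 - e12 + e13
Answer: -10/3*e3 + 4*e4 - e12 + e13


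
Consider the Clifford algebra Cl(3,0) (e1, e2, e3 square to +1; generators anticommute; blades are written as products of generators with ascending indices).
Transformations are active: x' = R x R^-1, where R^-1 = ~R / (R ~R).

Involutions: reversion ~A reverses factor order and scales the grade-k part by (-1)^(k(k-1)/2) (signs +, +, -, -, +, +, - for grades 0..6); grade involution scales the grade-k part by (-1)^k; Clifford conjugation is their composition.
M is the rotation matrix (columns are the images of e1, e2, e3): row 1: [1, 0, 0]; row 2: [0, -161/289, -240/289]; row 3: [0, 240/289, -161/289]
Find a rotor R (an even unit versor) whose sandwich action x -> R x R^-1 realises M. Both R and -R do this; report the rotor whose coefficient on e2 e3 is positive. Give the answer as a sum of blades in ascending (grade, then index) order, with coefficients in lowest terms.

Method: write R = a + b12*e1 e2 + b13*e1 e3 + b23*e2 e3 with a^2 + b12^2 + b13^2 + b23^2 = 1 (so R^-1 = ~R). Expanding the columns R e_j ~R gives tr M = 4a^2 - 1 and, from the antisymmetric part, M21 - M12 = -4a*b12, M13 - M31 = 4a*b13, M32 - M23 = -4a*b23.
Here tr M = -33/289, so a^2 = (1 + tr M)/4 = 64/289 and a = ±8/17. Taking a = 8/17: M21 - M12 = 0, M13 - M31 = 0, M32 - M23 = 480/289, giving b12 = 0, b13 = 0, b23 = -15/17, i.e. R = 8/17 - 15/17*e2 e3.
Its e2 e3 coefficient is negative, so report the other preimage -R.
Answer: -8/17 + 15/17*e2 e3. Sheet selection: the two-to-one cover makes ±R indistinguishable at the matrix level (trace -33/289), so uniqueness comes from the required sign on e2 e3.


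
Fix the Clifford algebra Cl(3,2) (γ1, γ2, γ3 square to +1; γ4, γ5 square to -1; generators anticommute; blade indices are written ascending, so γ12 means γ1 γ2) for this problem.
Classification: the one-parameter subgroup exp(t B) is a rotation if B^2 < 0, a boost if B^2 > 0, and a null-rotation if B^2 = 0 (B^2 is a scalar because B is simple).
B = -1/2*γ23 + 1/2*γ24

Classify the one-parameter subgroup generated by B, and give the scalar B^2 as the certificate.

B^2 term by term: the squares give (-1/2)^2*(γ23)^2 + (1/2)^2*(γ24)^2 = 1/4*(-1) + 1/4*(+1) = 0 (each basis 2-blade squares to minus the product of its generators' squares); cross terms between blades sharing an index anticommute and cancel. So B^2 = 0.
Answer: null-rotation, certificate B^2 = 0. The invariant at work: B^2 = 0 is unchanged by conjugation, hence its sign classifies the subgroup whatever basis B is written in.
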